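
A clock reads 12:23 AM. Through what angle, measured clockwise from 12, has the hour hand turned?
The hour hand moves 30 degrees per hour and 0.5 degrees per minute.
At 12:23: (0) x 30 + 23 x 0.5 = 0 + 11.5 = 11.5 degrees

Final answer: 11.5 degrees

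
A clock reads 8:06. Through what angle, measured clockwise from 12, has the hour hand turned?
The hour hand moves 30 degrees per hour and 0.5 degrees per minute.
At 8:06: (8) x 30 + 6 x 0.5 = 240 + 3 = 243 degrees

Final answer: 243 degrees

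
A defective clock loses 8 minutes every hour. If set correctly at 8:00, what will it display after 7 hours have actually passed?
For every 60 true minutes, the faulty clock advances 60 - 8 = 52 minutes.
True elapsed: 7 hours = 420 minutes.
Faulty clock advances: 420 x 52/60 = 364 minutes (drift: 56 minutes behind).
Shown time: 8:00 + 364 minutes = 2:04.

Final answer: 2:04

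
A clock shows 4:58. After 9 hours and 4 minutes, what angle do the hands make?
First find the time 9 hours and 4 minutes after 4:58.
Total minutes: 4 x 60 + 58 + 9 x 60 + 4 = 842.
842 mod 720 = 122 minutes = 2:02.
Now compute the angle at 2:02:
Hour hand: 2 x 30 + 2 x 0.5 = 61 degrees
Minute hand: 2 x 6 = 12 degrees
Difference: |61 - 12| = 49 degrees
The angle is 49 degrees

Final answer: 49 degrees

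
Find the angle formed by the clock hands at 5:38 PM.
Hour hand position: 5 x 30 + 38 x 0.5 = 169 degrees
Minute hand position: 38 x 6 = 228 degrees
Difference: |169 - 228| = 59 degrees
The angle between the hands is 59 degrees

Final answer: 59 degrees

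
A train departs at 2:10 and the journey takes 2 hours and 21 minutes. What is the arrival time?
Starting time: 2:10
Adding 21 minutes to 10 minutes: 10 + 21 = 31 minutes
Adding 2 hours: 2 + 2 = 4
Final time: 4:31

Final answer: 4:31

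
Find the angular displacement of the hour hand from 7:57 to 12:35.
The hour hand moves 0.5 degrees per minute.
Time elapsed: 12:35 - 7:57 = 278 minutes
Angular displacement: 278 x 0.5 = 139 degrees

Final answer: 139 degrees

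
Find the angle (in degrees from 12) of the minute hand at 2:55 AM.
The minute hand moves 6 degrees per minute.
At 2:55: 55 x 6 = 330 degrees

Final answer: 330 degrees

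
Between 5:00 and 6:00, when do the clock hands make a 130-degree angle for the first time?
At t minutes past 5:00, the hour hand is at 30 x 5 + 0.5t degrees and the minute hand is at 6t degrees.
The smaller angle between them is 130 degrees when |30H - 5.5t| = 130 or |30H - 5.5t| = 230.
With H = 5, solve 30 x 5 - 5.5t = +/- target for each target:
  t = (30 x 5 - 130) / 5.5 = 3.64
  t = (30 x 5 + 130) / 5.5 = 50.91
  t = (30 x 5 - 230) / 5.5 = -14.55 (outside (0, 60))
  t = (30 x 5 + 230) / 5.5 = 69.09 (outside (0, 60))
Valid solutions in (0, 60): {3.64, 50.91} minutes.
The first occurrence is t = 3.64 minutes.
The hands form a 130-degree angle at 3.64 minutes past 5:00.

Final answer: 3.64 minutes past 5:00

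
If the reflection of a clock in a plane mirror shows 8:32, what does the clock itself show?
Reflection across the vertical (12-6) axis maps a hand at angle A degrees to (360 - A) degrees, which sends a reading of T minutes past 12:00 to (720 - T) minutes past 12:00.
Mirror reads 8:32 = 512 minutes past 12:00.
Actual time: (720 - 512) mod 720 = 208 minutes = 3:28.

Final answer: 3:28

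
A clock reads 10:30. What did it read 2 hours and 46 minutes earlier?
Starting time: 10:30 = 630 total minutes past 12:00
Subtracting: 2 hours and 46 minutes = 166 minutes
630 - 166 = 464 minutes
= 7 hours and 44 minutes past 12:00 = 7:44

Final answer: 7:44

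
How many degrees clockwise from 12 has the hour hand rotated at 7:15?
The hour hand moves 30 degrees per hour and 0.5 degrees per minute.
At 7:15: (7) x 30 + 15 x 0.5 = 210 + 7.5 = 217.5 degrees

Final answer: 217.5 degrees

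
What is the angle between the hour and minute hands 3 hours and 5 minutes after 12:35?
First find the time 3 hours and 5 minutes after 12:35.
Total minutes: 12 x 60 + 35 + 3 x 60 + 5 = 940.
940 mod 720 = 220 minutes = 3:40.
Now compute the angle at 3:40:
Hour hand: 3 x 30 + 40 x 0.5 = 110 degrees
Minute hand: 40 x 6 = 240 degrees
Difference: |110 - 240| = 130 degrees
The angle is 130 degrees

Final answer: 130 degrees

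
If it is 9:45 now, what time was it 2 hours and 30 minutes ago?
Starting time: 9:45 = 585 total minutes past 12:00
Subtracting: 2 hours and 30 minutes = 150 minutes
585 - 150 = 435 minutes
= 7 hours and 15 minutes past 12:00 = 7:15

Final answer: 7:15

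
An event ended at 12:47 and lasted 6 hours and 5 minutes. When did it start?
Starting time: 12:47 = 47 total minutes past 12:00
Subtracting: 6 hours and 5 minutes = 365 minutes
47 - 365 = -318 (negative, add 12 hours = 720) = 402 minutes
= 6 hours and 42 minutes past 12:00 = 6:42

Final answer: 6:42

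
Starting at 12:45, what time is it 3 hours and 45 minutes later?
Starting time: 12:45
Adding 45 minutes to 45 minutes: 45 + 45 = 90 minutes = 1 hour and 30 minutes
Adding 3 hours: 12 + 3 + 1 (carry) = 16 - 12 = 4
Final time: 4:30

Final answer: 4:30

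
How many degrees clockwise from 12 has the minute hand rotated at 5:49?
The minute hand moves 6 degrees per minute.
At 5:49: 49 x 6 = 294 degrees

Final answer: 294 degrees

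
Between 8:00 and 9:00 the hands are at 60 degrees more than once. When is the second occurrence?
At t minutes past 8:00, the hour hand is at 30 x 8 + 0.5t degrees and the minute hand is at 6t degrees.
The smaller angle between them is 60 degrees when |30H - 5.5t| = 60 or |30H - 5.5t| = 300.
With H = 8, solve 30 x 8 - 5.5t = +/- target for each target:
  t = (30 x 8 - 60) / 5.5 = 32.73
  t = (30 x 8 + 60) / 5.5 = 54.55
  t = (30 x 8 - 300) / 5.5 = -10.91 (outside (0, 60))
  t = (30 x 8 + 300) / 5.5 = 98.18 (outside (0, 60))
Valid solutions in (0, 60): {32.73, 54.55} minutes.
The second occurrence is t = 54.55 minutes.
The hands form a 60-degree angle at 54.55 minutes past 8:00.

Final answer: 54.55 minutes past 8:00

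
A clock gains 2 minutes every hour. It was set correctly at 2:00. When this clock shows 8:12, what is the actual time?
For every 60 true minutes, the faulty clock advances 62 minutes, so 1 faulty-clock minute corresponds to 60/62 true minutes.
From 2:00 to 8:12 on the faulty dial is 372 minutes.
True elapsed: 372 x 60/62 = 360 minutes = 6 hours.
True time: 2:00 + 6 hours = 8:00.

Final answer: 8:00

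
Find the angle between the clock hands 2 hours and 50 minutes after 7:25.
First find the time 2 hours and 50 minutes after 7:25.
Total minutes: 7 x 60 + 25 + 2 x 60 + 50 = 615.
615 mod 720 = 615 minutes = 10:15.
Now compute the angle at 10:15:
Hour hand: 10 x 30 + 15 x 0.5 = 307.5 degrees
Minute hand: 15 x 6 = 90 degrees
Difference: |307.5 - 90| = 217.5 degrees
Smaller angle: 360 - 217.5 = 142.5 degrees

Final answer: 142.5 degrees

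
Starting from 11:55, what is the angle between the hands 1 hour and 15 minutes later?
First find the time 1 hour and 15 minutes after 11:55.
Total minutes: 11 x 60 + 55 + 1 x 60 + 15 = 790.
790 mod 720 = 70 minutes = 1:10.
Now compute the angle at 1:10:
Hour hand: 1 x 30 + 10 x 0.5 = 35 degrees
Minute hand: 10 x 6 = 60 degrees
Difference: |35 - 60| = 25 degrees
The angle is 25 degrees

Final answer: 25 degrees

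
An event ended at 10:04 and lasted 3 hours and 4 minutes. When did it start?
Starting time: 10:04 = 604 total minutes past 12:00
Subtracting: 3 hours and 4 minutes = 184 minutes
604 - 184 = 420 minutes
= 7 hours past 12:00 = 7:00

Final answer: 7:00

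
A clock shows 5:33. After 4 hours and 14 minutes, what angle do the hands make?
First find the time 4 hours and 14 minutes after 5:33.
Total minutes: 5 x 60 + 33 + 4 x 60 + 14 = 587.
587 mod 720 = 587 minutes = 9:47.
Now compute the angle at 9:47:
Hour hand: 9 x 30 + 47 x 0.5 = 293.5 degrees
Minute hand: 47 x 6 = 282 degrees
Difference: |293.5 - 282| = 11.5 degrees
The angle is 11.5 degrees

Final answer: 11.5 degrees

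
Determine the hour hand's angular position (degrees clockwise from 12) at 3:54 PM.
The hour hand moves 30 degrees per hour and 0.5 degrees per minute.
At 3:54: (3) x 30 + 54 x 0.5 = 90 + 27 = 117 degrees

Final answer: 117 degrees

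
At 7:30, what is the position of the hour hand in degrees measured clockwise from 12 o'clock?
The hour hand moves 30 degrees per hour and 0.5 degrees per minute.
At 7:30: (7) x 30 + 30 x 0.5 = 210 + 15 = 225 degrees

Final answer: 225 degrees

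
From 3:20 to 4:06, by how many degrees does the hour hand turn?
The hour hand moves 0.5 degrees per minute.
Time elapsed: 4:06 - 3:20 = 46 minutes
Angular displacement: 46 x 0.5 = 23 degrees

Final answer: 23 degrees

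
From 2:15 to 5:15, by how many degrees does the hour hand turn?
The hour hand moves 0.5 degrees per minute.
Time elapsed: 5:15 - 2:15 = 180 minutes
Angular displacement: 180 x 0.5 = 90 degrees

Final answer: 90 degrees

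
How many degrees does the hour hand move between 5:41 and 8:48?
The hour hand moves 0.5 degrees per minute.
Time elapsed: 8:48 - 5:41 = 187 minutes
Angular displacement: 187 x 0.5 = 93.5 degrees

Final answer: 93.5 degrees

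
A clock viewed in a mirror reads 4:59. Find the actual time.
Reflection across the vertical (12-6) axis maps a hand at angle A degrees to (360 - A) degrees, which sends a reading of T minutes past 12:00 to (720 - T) minutes past 12:00.
Mirror reads 4:59 = 299 minutes past 12:00.
Actual time: (720 - 299) mod 720 = 421 minutes = 7:01.

Final answer: 7:01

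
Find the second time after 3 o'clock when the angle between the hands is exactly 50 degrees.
At t minutes past 3:00, the hour hand is at 30 x 3 + 0.5t degrees and the minute hand is at 6t degrees.
The smaller angle between them is 50 degrees when |30H - 5.5t| = 50 or |30H - 5.5t| = 310.
With H = 3, solve 30 x 3 - 5.5t = +/- target for each target:
  t = (30 x 3 - 50) / 5.5 = 7.27
  t = (30 x 3 + 50) / 5.5 = 25.45
  t = (30 x 3 - 310) / 5.5 = -40 (outside (0, 60))
  t = (30 x 3 + 310) / 5.5 = 72.73 (outside (0, 60))
Valid solutions in (0, 60): {7.27, 25.45} minutes.
The second occurrence is t = 25.45 minutes.
The hands form a 50-degree angle at 25.45 minutes past 3:00.

Final answer: 25.45 minutes past 3:00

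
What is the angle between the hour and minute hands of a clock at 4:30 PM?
Hour hand position: 4 x 30 + 30 x 0.5 = 135 degrees
Minute hand position: 30 x 6 = 180 degrees
Difference: |135 - 180| = 45 degrees
The angle between the hands is 45 degrees

Final answer: 45 degrees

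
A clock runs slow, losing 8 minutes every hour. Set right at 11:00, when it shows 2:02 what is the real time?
For every 60 true minutes, the faulty clock advances 52 minutes, so 1 faulty-clock minute corresponds to 60/52 true minutes.
From 11:00 to 2:02 on the faulty dial is 182 minutes.
True elapsed: 182 x 60/52 = 210 minutes = 3 hours and 30 minutes.
True time: 11:00 + 3 hours and 30 minutes = 2:30.

Final answer: 2:30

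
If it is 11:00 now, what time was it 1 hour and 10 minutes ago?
Starting time: 11:00 = 660 total minutes past 12:00
Subtracting: 1 hour and 10 minutes = 70 minutes
660 - 70 = 590 minutes
= 9 hours and 50 minutes past 12:00 = 9:50

Final answer: 9:50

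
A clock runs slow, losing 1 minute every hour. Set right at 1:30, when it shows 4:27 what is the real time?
For every 60 true minutes, the faulty clock advances 59 minutes, so 1 faulty-clock minute corresponds to 60/59 true minutes.
From 1:30 to 4:27 on the faulty dial is 177 minutes.
True elapsed: 177 x 60/59 = 180 minutes = 3 hours.
True time: 1:30 + 3 hours = 4:30.

Final answer: 4:30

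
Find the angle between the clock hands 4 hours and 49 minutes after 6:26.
First find the time 4 hours and 49 minutes after 6:26.
Total minutes: 6 x 60 + 26 + 4 x 60 + 49 = 675.
675 mod 720 = 675 minutes = 11:15.
Now compute the angle at 11:15:
Hour hand: 11 x 30 + 15 x 0.5 = 337.5 degrees
Minute hand: 15 x 6 = 90 degrees
Difference: |337.5 - 90| = 247.5 degrees
Smaller angle: 360 - 247.5 = 112.5 degrees

Final answer: 112.5 degrees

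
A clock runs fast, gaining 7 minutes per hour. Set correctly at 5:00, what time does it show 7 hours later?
For every 60 true minutes, the faulty clock advances 60 + 7 = 67 minutes.
True elapsed: 7 hours = 420 minutes.
Faulty clock advances: 420 x 67/60 = 469 minutes (drift: 49 minutes ahead).
Shown time: 5:00 + 469 minutes = 12:49.

Final answer: 12:49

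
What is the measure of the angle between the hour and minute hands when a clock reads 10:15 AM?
Hour hand position: 10 x 30 + 15 x 0.5 = 307.5 degrees
Minute hand position: 15 x 6 = 90 degrees
Difference: |307.5 - 90| = 217.5 degrees
Since 217.5 > 180, the smaller angle is 360 - 217.5 = 142.5 degrees

Final answer: 142.5 degrees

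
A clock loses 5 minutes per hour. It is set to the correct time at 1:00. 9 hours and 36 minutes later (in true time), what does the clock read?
For every 60 true minutes, the faulty clock advances 60 - 5 = 55 minutes.
True elapsed: 9 hours and 36 minutes = 576 minutes.
Faulty clock advances: 576 x 55/60 = 528 minutes (drift: 48 minutes behind).
Shown time: 1:00 + 528 minutes = 9:48.

Final answer: 9:48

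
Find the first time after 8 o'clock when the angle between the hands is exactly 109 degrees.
At t minutes past 8:00, the hour hand is at 30 x 8 + 0.5t degrees and the minute hand is at 6t degrees.
The smaller angle between them is 109 degrees when |30H - 5.5t| = 109 or |30H - 5.5t| = 251.
With H = 8, solve 30 x 8 - 5.5t = +/- target for each target:
  t = (30 x 8 - 109) / 5.5 = 23.82
  t = (30 x 8 + 109) / 5.5 = 63.45 (outside (0, 60))
  t = (30 x 8 - 251) / 5.5 = -2 (outside (0, 60))
  t = (30 x 8 + 251) / 5.5 = 89.27 (outside (0, 60))
Valid solutions in (0, 60): {23.82} minutes.
The first occurrence is t = 23.82 minutes.
The hands form a 109-degree angle at 23.82 minutes past 8:00.

Final answer: 23.82 minutes past 8:00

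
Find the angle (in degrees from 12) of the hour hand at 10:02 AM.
The hour hand moves 30 degrees per hour and 0.5 degrees per minute.
At 10:02: (10) x 30 + 2 x 0.5 = 300 + 1 = 301 degrees

Final answer: 301 degrees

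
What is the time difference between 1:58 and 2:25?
From 1:58 to 2:25:
(2 x 60 + 25) - (1 x 60 + 58) = 145 - 118 = 27 minutes
= 27 minutes

Final answer: 27 minutes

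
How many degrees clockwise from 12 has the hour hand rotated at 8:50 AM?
The hour hand moves 30 degrees per hour and 0.5 degrees per minute.
At 8:50: (8) x 30 + 50 x 0.5 = 240 + 25 = 265 degrees

Final answer: 265 degrees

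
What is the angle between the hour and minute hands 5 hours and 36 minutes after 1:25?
First find the time 5 hours and 36 minutes after 1:25.
Total minutes: 1 x 60 + 25 + 5 x 60 + 36 = 421.
421 mod 720 = 421 minutes = 7:01.
Now compute the angle at 7:01:
Hour hand: 7 x 30 + 1 x 0.5 = 210.5 degrees
Minute hand: 1 x 6 = 6 degrees
Difference: |210.5 - 6| = 204.5 degrees
Smaller angle: 360 - 204.5 = 155.5 degrees

Final answer: 155.5 degrees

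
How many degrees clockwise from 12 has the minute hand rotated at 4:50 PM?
The minute hand moves 6 degrees per minute.
At 4:50: 50 x 6 = 300 degrees

Final answer: 300 degrees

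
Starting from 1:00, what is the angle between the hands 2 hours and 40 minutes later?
First find the time 2 hours and 40 minutes after 1:00.
Total minutes: 1 x 60 + 0 + 2 x 60 + 40 = 220.
220 mod 720 = 220 minutes = 3:40.
Now compute the angle at 3:40:
Hour hand: 3 x 30 + 40 x 0.5 = 110 degrees
Minute hand: 40 x 6 = 240 degrees
Difference: |110 - 240| = 130 degrees
The angle is 130 degrees

Final answer: 130 degrees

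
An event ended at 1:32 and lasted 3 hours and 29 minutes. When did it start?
Starting time: 1:32 = 92 total minutes past 12:00
Subtracting: 3 hours and 29 minutes = 209 minutes
92 - 209 = -117 (negative, add 12 hours = 720) = 603 minutes
= 10 hours and 3 minutes past 12:00 = 10:03

Final answer: 10:03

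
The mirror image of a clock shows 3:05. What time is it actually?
Reflection across the vertical (12-6) axis maps a hand at angle A degrees to (360 - A) degrees, which sends a reading of T minutes past 12:00 to (720 - T) minutes past 12:00.
Mirror reads 3:05 = 185 minutes past 12:00.
Actual time: (720 - 185) mod 720 = 535 minutes = 8:55.

Final answer: 8:55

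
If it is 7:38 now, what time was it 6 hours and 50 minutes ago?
Starting time: 7:38 = 458 total minutes past 12:00
Subtracting: 6 hours and 50 minutes = 410 minutes
458 - 410 = 48 minutes
= 48 minutes past 12:00 = 12:48

Final answer: 12:48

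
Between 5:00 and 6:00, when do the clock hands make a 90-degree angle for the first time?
At t minutes past 5:00, the hour hand is at 30 x 5 + 0.5t degrees and the minute hand is at 6t degrees.
The smaller angle between them is 90 degrees when |30H - 5.5t| = 90 or |30H - 5.5t| = 270.
With H = 5, solve 30 x 5 - 5.5t = +/- target for each target:
  t = (30 x 5 - 90) / 5.5 = 10.91
  t = (30 x 5 + 90) / 5.5 = 43.64
  t = (30 x 5 - 270) / 5.5 = -21.82 (outside (0, 60))
  t = (30 x 5 + 270) / 5.5 = 76.36 (outside (0, 60))
Valid solutions in (0, 60): {10.91, 43.64} minutes.
The first occurrence is t = 10.91 minutes.
The hands form a 90-degree angle at 10.91 minutes past 5:00.

Final answer: 10.91 minutes past 5:00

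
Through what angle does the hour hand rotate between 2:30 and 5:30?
The hour hand moves 0.5 degrees per minute.
Time elapsed: 5:30 - 2:30 = 180 minutes
Angular displacement: 180 x 0.5 = 90 degrees

Final answer: 90 degrees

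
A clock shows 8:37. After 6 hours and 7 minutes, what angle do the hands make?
First find the time 6 hours and 7 minutes after 8:37.
Total minutes: 8 x 60 + 37 + 6 x 60 + 7 = 884.
884 mod 720 = 164 minutes = 2:44.
Now compute the angle at 2:44:
Hour hand: 2 x 30 + 44 x 0.5 = 82 degrees
Minute hand: 44 x 6 = 264 degrees
Difference: |82 - 264| = 182 degrees
Smaller angle: 360 - 182 = 178 degrees

Final answer: 178 degrees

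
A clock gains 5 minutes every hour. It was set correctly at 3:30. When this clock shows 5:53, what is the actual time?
For every 60 true minutes, the faulty clock advances 65 minutes, so 1 faulty-clock minute corresponds to 60/65 true minutes.
From 3:30 to 5:53 on the faulty dial is 143 minutes.
True elapsed: 143 x 60/65 = 132 minutes = 2 hours and 12 minutes.
True time: 3:30 + 2 hours and 12 minutes = 5:42.

Final answer: 5:42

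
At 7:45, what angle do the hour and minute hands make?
Hour hand position: 7 x 30 + 45 x 0.5 = 232.5 degrees
Minute hand position: 45 x 6 = 270 degrees
Difference: |232.5 - 270| = 37.5 degrees
The angle between the hands is 37.5 degrees

Final answer: 37.5 degrees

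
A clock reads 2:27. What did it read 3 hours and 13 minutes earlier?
Starting time: 2:27 = 147 total minutes past 12:00
Subtracting: 3 hours and 13 minutes = 193 minutes
147 - 193 = -46 (negative, add 12 hours = 720) = 674 minutes
= 11 hours and 14 minutes past 12:00 = 11:14

Final answer: 11:14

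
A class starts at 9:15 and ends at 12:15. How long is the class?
From 9:15 to 12:15:
(12 x 60 + 15) - (9 x 60 + 15) = 735 - 555 = 180 minutes
= 3 hours

Final answer: 3 hours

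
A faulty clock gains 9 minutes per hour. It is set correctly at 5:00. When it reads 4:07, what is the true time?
For every 60 true minutes, the faulty clock advances 69 minutes, so 1 faulty-clock minute corresponds to 60/69 true minutes.
From 5:00 to 4:07 on the faulty dial is 667 minutes.
True elapsed: 667 x 60/69 = 580 minutes = 9 hours and 40 minutes.
True time: 5:00 + 9 hours and 40 minutes = 2:40.

Final answer: 2:40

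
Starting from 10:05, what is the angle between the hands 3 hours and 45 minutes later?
First find the time 3 hours and 45 minutes after 10:05.
Total minutes: 10 x 60 + 5 + 3 x 60 + 45 = 830.
830 mod 720 = 110 minutes = 1:50.
Now compute the angle at 1:50:
Hour hand: 1 x 30 + 50 x 0.5 = 55 degrees
Minute hand: 50 x 6 = 300 degrees
Difference: |55 - 300| = 245 degrees
Smaller angle: 360 - 245 = 115 degrees

Final answer: 115 degrees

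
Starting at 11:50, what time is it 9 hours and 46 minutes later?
Starting time: 11:50
Adding 46 minutes to 50 minutes: 50 + 46 = 96 minutes = 1 hour and 36 minutes
Adding 9 hours: 11 + 9 + 1 (carry) = 21 - 12 = 9
Final time: 9:36

Final answer: 9:36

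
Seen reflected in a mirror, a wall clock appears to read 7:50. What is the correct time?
Reflection across the vertical (12-6) axis maps a hand at angle A degrees to (360 - A) degrees, which sends a reading of T minutes past 12:00 to (720 - T) minutes past 12:00.
Mirror reads 7:50 = 470 minutes past 12:00.
Actual time: (720 - 470) mod 720 = 250 minutes = 4:10.

Final answer: 4:10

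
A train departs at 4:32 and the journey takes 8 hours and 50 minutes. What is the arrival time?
Starting time: 4:32
Adding 50 minutes to 32 minutes: 32 + 50 = 82 minutes = 1 hour and 22 minutes
Adding 8 hours: 4 + 8 + 1 (carry) = 13 - 12 = 1
Final time: 1:22

Final answer: 1:22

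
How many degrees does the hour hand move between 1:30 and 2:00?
The hour hand moves 0.5 degrees per minute.
Time elapsed: 2:00 - 1:30 = 30 minutes
Angular displacement: 30 x 0.5 = 15 degrees

Final answer: 15 degrees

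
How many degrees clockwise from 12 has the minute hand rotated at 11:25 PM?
The minute hand moves 6 degrees per minute.
At 11:25: 25 x 6 = 150 degrees

Final answer: 150 degrees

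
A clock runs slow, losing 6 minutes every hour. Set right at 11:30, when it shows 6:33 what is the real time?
For every 60 true minutes, the faulty clock advances 54 minutes, so 1 faulty-clock minute corresponds to 60/54 true minutes.
From 11:30 to 6:33 on the faulty dial is 423 minutes.
True elapsed: 423 x 60/54 = 470 minutes = 7 hours and 50 minutes.
True time: 11:30 + 7 hours and 50 minutes = 7:20.

Final answer: 7:20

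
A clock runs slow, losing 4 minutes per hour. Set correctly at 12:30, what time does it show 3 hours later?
For every 60 true minutes, the faulty clock advances 60 - 4 = 56 minutes.
True elapsed: 3 hours = 180 minutes.
Faulty clock advances: 180 x 56/60 = 168 minutes (drift: 12 minutes behind).
Shown time: 12:30 + 168 minutes = 3:18.

Final answer: 3:18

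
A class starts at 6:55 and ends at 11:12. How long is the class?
From 6:55 to 11:12:
(11 x 60 + 12) - (6 x 60 + 55) = 672 - 415 = 257 minutes
= 4 hours and 17 minutes

Final answer: 4 hours and 17 minutes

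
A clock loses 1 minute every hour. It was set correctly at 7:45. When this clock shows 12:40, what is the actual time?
For every 60 true minutes, the faulty clock advances 59 minutes, so 1 faulty-clock minute corresponds to 60/59 true minutes.
From 7:45 to 12:40 on the faulty dial is 295 minutes.
True elapsed: 295 x 60/59 = 300 minutes = 5 hours.
True time: 7:45 + 5 hours = 12:45.

Final answer: 12:45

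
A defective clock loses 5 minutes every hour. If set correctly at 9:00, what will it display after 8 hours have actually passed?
For every 60 true minutes, the faulty clock advances 60 - 5 = 55 minutes.
True elapsed: 8 hours = 480 minutes.
Faulty clock advances: 480 x 55/60 = 440 minutes (drift: 40 minutes behind).
Shown time: 9:00 + 440 minutes = 4:20.

Final answer: 4:20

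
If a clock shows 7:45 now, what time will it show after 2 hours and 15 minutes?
Starting time: 7:45
Adding 15 minutes to 45 minutes: 45 + 15 = 60 minutes = 1 hour
Adding 2 hours: 7 + 2 + 1 (carry) = 10
Final time: 10:00

Final answer: 10:00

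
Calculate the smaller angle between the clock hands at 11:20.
Hour hand position: 11 x 30 + 20 x 0.5 = 340 degrees
Minute hand position: 20 x 6 = 120 degrees
Difference: |340 - 120| = 220 degrees
Since 220 > 180, the smaller angle is 360 - 220 = 140 degrees

Final answer: 140 degrees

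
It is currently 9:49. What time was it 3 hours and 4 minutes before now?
Starting time: 9:49 = 589 total minutes past 12:00
Subtracting: 3 hours and 4 minutes = 184 minutes
589 - 184 = 405 minutes
= 6 hours and 45 minutes past 12:00 = 6:45

Final answer: 6:45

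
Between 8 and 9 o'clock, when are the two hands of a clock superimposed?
The minute hand gains 5.5 degrees per minute on the hour hand.
At 8:00, the hour hand is at 240 degrees and the minute hand is at 0 degrees.
The gap is 240 degrees. Time to close: 240/5.5 = 60 x 8/11 = 43.64 minutes.
The hands overlap at 43.64 minutes past 8:00.

Final answer: 43.64 minutes past 8:00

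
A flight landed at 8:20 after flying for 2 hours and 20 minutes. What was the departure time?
Starting time: 8:20 = 500 total minutes past 12:00
Subtracting: 2 hours and 20 minutes = 140 minutes
500 - 140 = 360 minutes
= 6 hours past 12:00 = 6:00

Final answer: 6:00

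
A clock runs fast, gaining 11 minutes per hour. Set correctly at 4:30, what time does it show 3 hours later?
For every 60 true minutes, the faulty clock advances 60 + 11 = 71 minutes.
True elapsed: 3 hours = 180 minutes.
Faulty clock advances: 180 x 71/60 = 213 minutes (drift: 33 minutes ahead).
Shown time: 4:30 + 213 minutes = 8:03.

Final answer: 8:03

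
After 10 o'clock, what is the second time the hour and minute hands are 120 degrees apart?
At t minutes past 10:00, the hour hand is at 30 x 10 + 0.5t degrees and the minute hand is at 6t degrees.
The smaller angle between them is 120 degrees when |30H - 5.5t| = 120 or |30H - 5.5t| = 240.
With H = 10, solve 30 x 10 - 5.5t = +/- target for each target:
  t = (30 x 10 - 120) / 5.5 = 32.73
  t = (30 x 10 + 120) / 5.5 = 76.36 (outside (0, 60))
  t = (30 x 10 - 240) / 5.5 = 10.91
  t = (30 x 10 + 240) / 5.5 = 98.18 (outside (0, 60))
Valid solutions in (0, 60): {10.91, 32.73} minutes.
The second occurrence is t = 32.73 minutes.
The hands form a 120-degree angle at 32.73 minutes past 10:00.

Final answer: 32.73 minutes past 10:00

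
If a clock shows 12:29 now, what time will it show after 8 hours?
Starting time: 12:29
Adding 0 minutes to 29 minutes: 29 + 0 = 29 minutes
Adding 8 hours: 12 + 8 = 20 - 12 = 8
Final time: 8:29

Final answer: 8:29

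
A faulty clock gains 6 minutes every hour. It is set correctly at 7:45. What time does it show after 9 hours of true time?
For every 60 true minutes, the faulty clock advances 60 + 6 = 66 minutes.
True elapsed: 9 hours = 540 minutes.
Faulty clock advances: 540 x 66/60 = 594 minutes (drift: 54 minutes ahead).
Shown time: 7:45 + 594 minutes = 5:39.

Final answer: 5:39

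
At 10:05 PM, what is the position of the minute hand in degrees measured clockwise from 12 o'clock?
The minute hand moves 6 degrees per minute.
At 10:05: 5 x 6 = 30 degrees

Final answer: 30 degrees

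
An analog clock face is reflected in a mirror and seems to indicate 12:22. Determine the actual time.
Reflection across the vertical (12-6) axis maps a hand at angle A degrees to (360 - A) degrees, which sends a reading of T minutes past 12:00 to (720 - T) minutes past 12:00.
Mirror reads 12:22 = 22 minutes past 12:00.
Actual time: (720 - 22) mod 720 = 698 minutes = 11:38.

Final answer: 11:38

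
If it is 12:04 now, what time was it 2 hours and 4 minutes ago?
Starting time: 12:04 = 4 total minutes past 12:00
Subtracting: 2 hours and 4 minutes = 124 minutes
4 - 124 = -120 (negative, add 12 hours = 720) = 600 minutes
= 10 hours past 12:00 = 10:00

Final answer: 10:00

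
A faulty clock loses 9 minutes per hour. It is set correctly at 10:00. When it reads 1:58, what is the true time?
For every 60 true minutes, the faulty clock advances 51 minutes, so 1 faulty-clock minute corresponds to 60/51 true minutes.
From 10:00 to 1:58 on the faulty dial is 238 minutes.
True elapsed: 238 x 60/51 = 280 minutes = 4 hours and 40 minutes.
True time: 10:00 + 4 hours and 40 minutes = 2:40.

Final answer: 2:40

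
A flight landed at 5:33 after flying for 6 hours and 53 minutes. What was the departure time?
Starting time: 5:33 = 333 total minutes past 12:00
Subtracting: 6 hours and 53 minutes = 413 minutes
333 - 413 = -80 (negative, add 12 hours = 720) = 640 minutes
= 10 hours and 40 minutes past 12:00 = 10:40

Final answer: 10:40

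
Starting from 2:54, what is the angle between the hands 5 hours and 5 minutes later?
First find the time 5 hours and 5 minutes after 2:54.
Total minutes: 2 x 60 + 54 + 5 x 60 + 5 = 479.
479 mod 720 = 479 minutes = 7:59.
Now compute the angle at 7:59:
Hour hand: 7 x 30 + 59 x 0.5 = 239.5 degrees
Minute hand: 59 x 6 = 354 degrees
Difference: |239.5 - 354| = 114.5 degrees
The angle is 114.5 degrees

Final answer: 114.5 degrees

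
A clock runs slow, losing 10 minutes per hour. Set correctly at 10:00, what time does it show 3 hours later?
For every 60 true minutes, the faulty clock advances 60 - 10 = 50 minutes.
True elapsed: 3 hours = 180 minutes.
Faulty clock advances: 180 x 50/60 = 150 minutes (drift: 30 minutes behind).
Shown time: 10:00 + 150 minutes = 12:30.

Final answer: 12:30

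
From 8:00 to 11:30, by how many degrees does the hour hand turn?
The hour hand moves 0.5 degrees per minute.
Time elapsed: 11:30 - 8:00 = 210 minutes
Angular displacement: 210 x 0.5 = 105 degrees

Final answer: 105 degrees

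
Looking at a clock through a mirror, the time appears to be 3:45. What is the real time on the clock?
Reflection across the vertical (12-6) axis maps a hand at angle A degrees to (360 - A) degrees, which sends a reading of T minutes past 12:00 to (720 - T) minutes past 12:00.
Mirror reads 3:45 = 225 minutes past 12:00.
Actual time: (720 - 225) mod 720 = 495 minutes = 8:15.

Final answer: 8:15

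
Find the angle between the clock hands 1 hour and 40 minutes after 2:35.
First find the time 1 hour and 40 minutes after 2:35.
Total minutes: 2 x 60 + 35 + 1 x 60 + 40 = 255.
255 mod 720 = 255 minutes = 4:15.
Now compute the angle at 4:15:
Hour hand: 4 x 30 + 15 x 0.5 = 127.5 degrees
Minute hand: 15 x 6 = 90 degrees
Difference: |127.5 - 90| = 37.5 degrees
The angle is 37.5 degrees

Final answer: 37.5 degrees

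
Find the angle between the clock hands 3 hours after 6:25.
First find the time 3 hours after 6:25.
Total minutes: 6 x 60 + 25 + 3 x 60 + 0 = 565.
565 mod 720 = 565 minutes = 9:25.
Now compute the angle at 9:25:
Hour hand: 9 x 30 + 25 x 0.5 = 282.5 degrees
Minute hand: 25 x 6 = 150 degrees
Difference: |282.5 - 150| = 132.5 degrees
The angle is 132.5 degrees

Final answer: 132.5 degrees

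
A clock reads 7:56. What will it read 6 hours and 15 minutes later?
Starting time: 7:56
Adding 15 minutes to 56 minutes: 56 + 15 = 71 minutes = 1 hour and 11 minutes
Adding 6 hours: 7 + 6 + 1 (carry) = 14 - 12 = 2
Final time: 2:11

Final answer: 2:11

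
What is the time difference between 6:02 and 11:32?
From 6:02 to 11:32:
(11 x 60 + 32) - (6 x 60 + 2) = 692 - 362 = 330 minutes
= 5 hours and 30 minutes

Final answer: 5 hours and 30 minutes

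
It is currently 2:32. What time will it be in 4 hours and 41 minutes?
Starting time: 2:32
Adding 41 minutes to 32 minutes: 32 + 41 = 73 minutes = 1 hour and 13 minutes
Adding 4 hours: 2 + 4 + 1 (carry) = 7
Final time: 7:13

Final answer: 7:13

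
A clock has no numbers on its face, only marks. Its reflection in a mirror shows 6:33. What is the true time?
Reflection across the vertical (12-6) axis maps a hand at angle A degrees to (360 - A) degrees, which sends a reading of T minutes past 12:00 to (720 - T) minutes past 12:00.
Mirror reads 6:33 = 393 minutes past 12:00.
Actual time: (720 - 393) mod 720 = 327 minutes = 5:27.

Final answer: 5:27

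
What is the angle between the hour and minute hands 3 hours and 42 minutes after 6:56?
First find the time 3 hours and 42 minutes after 6:56.
Total minutes: 6 x 60 + 56 + 3 x 60 + 42 = 638.
638 mod 720 = 638 minutes = 10:38.
Now compute the angle at 10:38:
Hour hand: 10 x 30 + 38 x 0.5 = 319 degrees
Minute hand: 38 x 6 = 228 degrees
Difference: |319 - 228| = 91 degrees
The angle is 91 degrees

Final answer: 91 degrees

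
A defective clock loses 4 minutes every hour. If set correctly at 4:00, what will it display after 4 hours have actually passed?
For every 60 true minutes, the faulty clock advances 60 - 4 = 56 minutes.
True elapsed: 4 hours = 240 minutes.
Faulty clock advances: 240 x 56/60 = 224 minutes (drift: 16 minutes behind).
Shown time: 4:00 + 224 minutes = 7:44.

Final answer: 7:44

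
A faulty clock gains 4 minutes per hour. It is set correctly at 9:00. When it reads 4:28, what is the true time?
For every 60 true minutes, the faulty clock advances 64 minutes, so 1 faulty-clock minute corresponds to 60/64 true minutes.
From 9:00 to 4:28 on the faulty dial is 448 minutes.
True elapsed: 448 x 60/64 = 420 minutes = 7 hours.
True time: 9:00 + 7 hours = 4:00.

Final answer: 4:00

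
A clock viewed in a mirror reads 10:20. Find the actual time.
Reflection across the vertical (12-6) axis maps a hand at angle A degrees to (360 - A) degrees, which sends a reading of T minutes past 12:00 to (720 - T) minutes past 12:00.
Mirror reads 10:20 = 620 minutes past 12:00.
Actual time: (720 - 620) mod 720 = 100 minutes = 1:40.

Final answer: 1:40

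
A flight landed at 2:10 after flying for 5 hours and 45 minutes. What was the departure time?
Starting time: 2:10 = 130 total minutes past 12:00
Subtracting: 5 hours and 45 minutes = 345 minutes
130 - 345 = -215 (negative, add 12 hours = 720) = 505 minutes
= 8 hours and 25 minutes past 12:00 = 8:25

Final answer: 8:25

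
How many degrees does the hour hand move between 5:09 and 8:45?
The hour hand moves 0.5 degrees per minute.
Time elapsed: 8:45 - 5:09 = 216 minutes
Angular displacement: 216 x 0.5 = 108 degrees

Final answer: 108 degrees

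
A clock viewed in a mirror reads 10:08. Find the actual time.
Reflection across the vertical (12-6) axis maps a hand at angle A degrees to (360 - A) degrees, which sends a reading of T minutes past 12:00 to (720 - T) minutes past 12:00.
Mirror reads 10:08 = 608 minutes past 12:00.
Actual time: (720 - 608) mod 720 = 112 minutes = 1:52.

Final answer: 1:52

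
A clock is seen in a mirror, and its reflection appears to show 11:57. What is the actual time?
Reflection across the vertical (12-6) axis maps a hand at angle A degrees to (360 - A) degrees, which sends a reading of T minutes past 12:00 to (720 - T) minutes past 12:00.
Mirror reads 11:57 = 717 minutes past 12:00.
Actual time: (720 - 717) mod 720 = 3 minutes = 12:03.

Final answer: 12:03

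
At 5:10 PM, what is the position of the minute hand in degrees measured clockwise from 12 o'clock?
The minute hand moves 6 degrees per minute.
At 5:10: 10 x 6 = 60 degrees

Final answer: 60 degrees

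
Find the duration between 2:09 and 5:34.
From 2:09 to 5:34:
(5 x 60 + 34) - (2 x 60 + 9) = 334 - 129 = 205 minutes
= 3 hours and 25 minutes

Final answer: 3 hours and 25 minutes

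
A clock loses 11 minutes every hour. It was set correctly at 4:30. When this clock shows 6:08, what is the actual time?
For every 60 true minutes, the faulty clock advances 49 minutes, so 1 faulty-clock minute corresponds to 60/49 true minutes.
From 4:30 to 6:08 on the faulty dial is 98 minutes.
True elapsed: 98 x 60/49 = 120 minutes = 2 hours.
True time: 4:30 + 2 hours = 6:30.

Final answer: 6:30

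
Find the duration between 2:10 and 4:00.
From 2:10 to 4:00:
(4 x 60 + 0) - (2 x 60 + 10) = 240 - 130 = 110 minutes
= 1 hour and 50 minutes

Final answer: 1 hour and 50 minutes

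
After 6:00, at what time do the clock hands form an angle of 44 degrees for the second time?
At t minutes past 6:00, the hour hand is at 30 x 6 + 0.5t degrees and the minute hand is at 6t degrees.
The smaller angle between them is 44 degrees when |30H - 5.5t| = 44 or |30H - 5.5t| = 316.
With H = 6, solve 30 x 6 - 5.5t = +/- target for each target:
  t = (30 x 6 - 44) / 5.5 = 24.73
  t = (30 x 6 + 44) / 5.5 = 40.73
  t = (30 x 6 - 316) / 5.5 = -24.73 (outside (0, 60))
  t = (30 x 6 + 316) / 5.5 = 90.18 (outside (0, 60))
Valid solutions in (0, 60): {24.73, 40.73} minutes.
The second occurrence is t = 40.73 minutes.
The hands form a 44-degree angle at 40.73 minutes past 6:00.

Final answer: 40.73 minutes past 6:00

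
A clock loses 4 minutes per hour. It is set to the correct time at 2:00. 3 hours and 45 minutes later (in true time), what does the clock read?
For every 60 true minutes, the faulty clock advances 60 - 4 = 56 minutes.
True elapsed: 3 hours and 45 minutes = 225 minutes.
Faulty clock advances: 225 x 56/60 = 210 minutes (drift: 15 minutes behind).
Shown time: 2:00 + 210 minutes = 5:30.

Final answer: 5:30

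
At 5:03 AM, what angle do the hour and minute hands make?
Hour hand position: 5 x 30 + 3 x 0.5 = 151.5 degrees
Minute hand position: 3 x 6 = 18 degrees
Difference: |151.5 - 18| = 133.5 degrees
The angle between the hands is 133.5 degrees

Final answer: 133.5 degrees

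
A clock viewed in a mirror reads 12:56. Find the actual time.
Reflection across the vertical (12-6) axis maps a hand at angle A degrees to (360 - A) degrees, which sends a reading of T minutes past 12:00 to (720 - T) minutes past 12:00.
Mirror reads 12:56 = 56 minutes past 12:00.
Actual time: (720 - 56) mod 720 = 664 minutes = 11:04.

Final answer: 11:04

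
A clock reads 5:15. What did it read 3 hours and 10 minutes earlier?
Starting time: 5:15 = 315 total minutes past 12:00
Subtracting: 3 hours and 10 minutes = 190 minutes
315 - 190 = 125 minutes
= 2 hours and 5 minutes past 12:00 = 2:05

Final answer: 2:05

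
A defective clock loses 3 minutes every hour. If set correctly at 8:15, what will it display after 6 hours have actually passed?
For every 60 true minutes, the faulty clock advances 60 - 3 = 57 minutes.
True elapsed: 6 hours = 360 minutes.
Faulty clock advances: 360 x 57/60 = 342 minutes (drift: 18 minutes behind).
Shown time: 8:15 + 342 minutes = 1:57.

Final answer: 1:57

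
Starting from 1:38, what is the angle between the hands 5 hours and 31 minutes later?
First find the time 5 hours and 31 minutes after 1:38.
Total minutes: 1 x 60 + 38 + 5 x 60 + 31 = 429.
429 mod 720 = 429 minutes = 7:09.
Now compute the angle at 7:09:
Hour hand: 7 x 30 + 9 x 0.5 = 214.5 degrees
Minute hand: 9 x 6 = 54 degrees
Difference: |214.5 - 54| = 160.5 degrees
The angle is 160.5 degrees

Final answer: 160.5 degrees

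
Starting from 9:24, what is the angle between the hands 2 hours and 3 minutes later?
First find the time 2 hours and 3 minutes after 9:24.
Total minutes: 9 x 60 + 24 + 2 x 60 + 3 = 687.
687 mod 720 = 687 minutes = 11:27.
Now compute the angle at 11:27:
Hour hand: 11 x 30 + 27 x 0.5 = 343.5 degrees
Minute hand: 27 x 6 = 162 degrees
Difference: |343.5 - 162| = 181.5 degrees
Smaller angle: 360 - 181.5 = 178.5 degrees

Final answer: 178.5 degrees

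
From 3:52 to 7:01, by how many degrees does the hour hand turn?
The hour hand moves 0.5 degrees per minute.
Time elapsed: 7:01 - 3:52 = 189 minutes
Angular displacement: 189 x 0.5 = 94.5 degrees

Final answer: 94.5 degrees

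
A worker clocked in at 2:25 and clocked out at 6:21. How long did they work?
From 2:25 to 6:21:
(6 x 60 + 21) - (2 x 60 + 25) = 381 - 145 = 236 minutes
= 3 hours and 56 minutes

Final answer: 3 hours and 56 minutes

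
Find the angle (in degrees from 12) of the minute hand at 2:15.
The minute hand moves 6 degrees per minute.
At 2:15: 15 x 6 = 90 degrees

Final answer: 90 degrees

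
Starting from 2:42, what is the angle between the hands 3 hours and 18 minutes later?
First find the time 3 hours and 18 minutes after 2:42.
Total minutes: 2 x 60 + 42 + 3 x 60 + 18 = 360.
360 mod 720 = 360 minutes = 6:00.
Now compute the angle at 6:00:
Hour hand: 6 x 30 + 0 x 0.5 = 180 degrees
Minute hand: 0 x 6 = 0 degrees
Difference: |180 - 0| = 180 degrees
The angle is 180 degrees

Final answer: 180 degrees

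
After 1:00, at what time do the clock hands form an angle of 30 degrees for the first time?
At t minutes past 1:00, the hour hand is at 30 x 1 + 0.5t degrees and the minute hand is at 6t degrees.
The smaller angle between them is 30 degrees when |30H - 5.5t| = 30 or |30H - 5.5t| = 330.
With H = 1, solve 30 x 1 - 5.5t = +/- target for each target:
  t = (30 x 1 - 30) / 5.5 = 0 (outside (0, 60))
  t = (30 x 1 + 30) / 5.5 = 10.91
  t = (30 x 1 - 330) / 5.5 = -54.55 (outside (0, 60))
  t = (30 x 1 + 330) / 5.5 = 65.45 (outside (0, 60))
Valid solutions in (0, 60): {10.91} minutes.
The first occurrence is t = 10.91 minutes.
The hands form a 30-degree angle at 10.91 minutes past 1:00.

Final answer: 10.91 minutes past 1:00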